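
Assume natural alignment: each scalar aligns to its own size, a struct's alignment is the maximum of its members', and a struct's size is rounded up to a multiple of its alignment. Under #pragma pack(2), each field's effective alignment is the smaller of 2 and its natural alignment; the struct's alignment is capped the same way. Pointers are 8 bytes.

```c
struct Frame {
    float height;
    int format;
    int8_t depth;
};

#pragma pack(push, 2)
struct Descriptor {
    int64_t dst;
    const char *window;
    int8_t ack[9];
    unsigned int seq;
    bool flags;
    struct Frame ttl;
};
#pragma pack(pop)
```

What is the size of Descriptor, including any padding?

44

Frame: height at 0 (size 4, align 4) → ends 4; format at 4 (size 4, align 4) → ends 8; depth at 8 (size 1, align 1) → ends 9; tail pad 3 to reach multiple of 4; total 12 bytes, alignment 4
dst at 0 (size 8, align 2) → ends 8
window at 8 (size 8, align 2) → ends 16
ack at 16 (size 9, align 1) → ends 25
pad 1 to align 2 for seq
seq at 26 (size 4, align 2) → ends 30
flags at 30 (size 1, align 1) → ends 31
pad 1 to align 2 for ttl
ttl at 32 (size 12, align 2) → ends 44
total 44 bytes, alignment 2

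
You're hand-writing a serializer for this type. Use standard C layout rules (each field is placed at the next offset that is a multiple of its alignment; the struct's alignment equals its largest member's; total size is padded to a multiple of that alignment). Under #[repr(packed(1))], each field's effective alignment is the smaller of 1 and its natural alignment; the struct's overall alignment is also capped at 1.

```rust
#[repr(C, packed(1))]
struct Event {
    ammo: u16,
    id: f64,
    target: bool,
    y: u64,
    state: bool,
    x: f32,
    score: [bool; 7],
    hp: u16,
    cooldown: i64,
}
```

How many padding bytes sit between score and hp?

@0: ammo [2B, align 1] → 2
@2: id [8B, align 1] → 10
@10: target [1B, align 1] → 11
@11: y [8B, align 1] → 19
@19: state [1B, align 1] → 20
@20: x [4B, align 1] → 24
@24: score [7B, align 1] → 31
@31: hp [2B, align 1] → 33

0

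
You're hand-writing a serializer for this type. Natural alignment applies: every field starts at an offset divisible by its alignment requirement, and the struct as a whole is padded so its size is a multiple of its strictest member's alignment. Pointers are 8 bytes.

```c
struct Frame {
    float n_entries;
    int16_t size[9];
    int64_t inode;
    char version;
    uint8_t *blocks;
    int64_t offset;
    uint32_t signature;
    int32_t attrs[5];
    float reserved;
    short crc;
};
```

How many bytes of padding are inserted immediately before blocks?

0..4  n_entries  (4B, 4-aligned)
4..22  size  (18B, 2-aligned)
22..24  -- padding (2B)
24..32  inode  (8B, 8-aligned)
32..33  version  (1B, 1-aligned)
33..40  -- padding (7B)
40..48  blocks  (8B, 8-aligned)

7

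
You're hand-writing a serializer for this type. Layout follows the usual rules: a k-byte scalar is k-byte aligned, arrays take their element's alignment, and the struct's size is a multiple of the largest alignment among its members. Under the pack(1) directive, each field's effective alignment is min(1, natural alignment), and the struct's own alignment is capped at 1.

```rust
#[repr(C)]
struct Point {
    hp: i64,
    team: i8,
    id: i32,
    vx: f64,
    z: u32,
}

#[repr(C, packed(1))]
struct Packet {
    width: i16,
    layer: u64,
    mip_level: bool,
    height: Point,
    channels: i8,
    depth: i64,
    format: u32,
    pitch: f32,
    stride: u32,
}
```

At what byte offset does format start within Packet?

Point: hp at 0 (size 8, align 8) → ends 8; team at 8 (size 1, align 1) → ends 9; pad 3 to align 4 for id; id at 12 (size 4, align 4) → ends 16; vx at 16 (size 8, align 8) → ends 24; z at 24 (size 4, align 4) → ends 28; tail pad 4 to reach multiple of 8; total 32 bytes, alignment 8
width at 0 (size 2, align 1) → ends 2
layer at 2 (size 8, align 1) → ends 10
mip_level at 10 (size 1, align 1) → ends 11
height at 11 (size 32, align 1) → ends 43
channels at 43 (size 1, align 1) → ends 44
depth at 44 (size 8, align 1) → ends 52
format at 52 (size 4, align 1) → ends 56

52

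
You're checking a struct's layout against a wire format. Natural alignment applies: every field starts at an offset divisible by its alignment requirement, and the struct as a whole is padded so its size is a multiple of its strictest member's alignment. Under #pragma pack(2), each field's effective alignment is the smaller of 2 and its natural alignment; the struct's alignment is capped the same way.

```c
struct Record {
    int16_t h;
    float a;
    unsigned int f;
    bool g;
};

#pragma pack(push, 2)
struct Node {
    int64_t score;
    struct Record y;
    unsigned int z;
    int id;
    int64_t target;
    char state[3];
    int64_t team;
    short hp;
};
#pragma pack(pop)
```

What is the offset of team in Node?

44

Record: h at 0 (size 2, align 2) → ends 2; pad 2 to align 4 for a; a at 4 (size 4, align 4) → ends 8; f at 8 (size 4, align 4) → ends 12; g at 12 (size 1, align 1) → ends 13; tail pad 3 to reach multiple of 4; total 16 bytes, alignment 4
score at 0 (size 8, align 2) → ends 8
y at 8 (size 16, align 2) → ends 24
z at 24 (size 4, align 2) → ends 28
id at 28 (size 4, align 2) → ends 32
target at 32 (size 8, align 2) → ends 40
state at 40 (size 3, align 1) → ends 43
pad 1 to align 2 for team
team at 44 (size 8, align 2) → ends 52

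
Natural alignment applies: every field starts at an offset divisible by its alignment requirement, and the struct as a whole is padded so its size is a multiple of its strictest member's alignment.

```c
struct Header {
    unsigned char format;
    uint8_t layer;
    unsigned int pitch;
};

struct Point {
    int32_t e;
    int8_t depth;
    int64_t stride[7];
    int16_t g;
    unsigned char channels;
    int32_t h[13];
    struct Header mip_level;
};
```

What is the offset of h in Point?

Header: format at 0 (size 1, align 1) → ends 1; layer at 1 (size 1, align 1) → ends 2; pad 2 to align 4 for pitch; pitch at 4 (size 4, align 4) → ends 8; total 8 bytes, alignment 4
e at 0 (size 4, align 4) → ends 4
depth at 4 (size 1, align 1) → ends 5
pad 3 to align 8 for stride
stride at 8 (size 56, align 8) → ends 64
g at 64 (size 2, align 2) → ends 66
channels at 66 (size 1, align 1) → ends 67
pad 1 to align 4 for h
h at 68 (size 52, align 4) → ends 120

68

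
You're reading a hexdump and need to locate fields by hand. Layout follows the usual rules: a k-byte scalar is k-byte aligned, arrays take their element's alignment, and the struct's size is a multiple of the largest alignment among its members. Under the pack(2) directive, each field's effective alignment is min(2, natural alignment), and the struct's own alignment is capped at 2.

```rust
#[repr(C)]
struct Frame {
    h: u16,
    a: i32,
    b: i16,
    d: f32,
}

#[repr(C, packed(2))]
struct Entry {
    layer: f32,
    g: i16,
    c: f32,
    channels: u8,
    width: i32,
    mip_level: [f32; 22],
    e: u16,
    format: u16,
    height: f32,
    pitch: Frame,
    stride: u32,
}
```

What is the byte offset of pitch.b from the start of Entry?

120

Frame: @0: h [2B, align 2] → 2; +2 pad (align 4); @4: a [4B, align 4] → 8; @8: b [2B, align 2] → 10; +2 pad (align 4); @12: d [4B, align 4] → 16; size 16, align 4
@0: layer [4B, align 2] → 4
@4: g [2B, align 2] → 6
@6: c [4B, align 2] → 10
@10: channels [1B, align 1] → 11
+1 pad (align 2)
@12: width [4B, align 2] → 16
@16: mip_level [88B, align 2] → 104
@104: e [2B, align 2] → 106
@106: format [2B, align 2] → 108
@108: height [4B, align 2] → 112
@112: pitch [16B, align 2] → 128
within Frame: b at 8
112 + 8 = 120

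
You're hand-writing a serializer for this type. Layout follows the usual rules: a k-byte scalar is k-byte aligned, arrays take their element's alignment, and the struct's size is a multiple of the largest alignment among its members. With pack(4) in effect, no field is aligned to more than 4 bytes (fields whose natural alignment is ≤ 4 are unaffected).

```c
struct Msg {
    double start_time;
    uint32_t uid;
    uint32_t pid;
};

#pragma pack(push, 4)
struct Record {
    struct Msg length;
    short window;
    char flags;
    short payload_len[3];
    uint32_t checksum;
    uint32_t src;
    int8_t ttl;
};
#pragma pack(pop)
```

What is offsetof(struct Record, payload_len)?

Msg: start_time at 0 (size 8, align 8) → ends 8; uid at 8 (size 4, align 4) → ends 12; pid at 12 (size 4, align 4) → ends 16; total 16 bytes, alignment 8
length at 0 (size 16, align 4) → ends 16
window at 16 (size 2, align 2) → ends 18
flags at 18 (size 1, align 1) → ends 19
pad 1 to align 2 for payload_len
payload_len at 20 (size 6, align 2) → ends 26

20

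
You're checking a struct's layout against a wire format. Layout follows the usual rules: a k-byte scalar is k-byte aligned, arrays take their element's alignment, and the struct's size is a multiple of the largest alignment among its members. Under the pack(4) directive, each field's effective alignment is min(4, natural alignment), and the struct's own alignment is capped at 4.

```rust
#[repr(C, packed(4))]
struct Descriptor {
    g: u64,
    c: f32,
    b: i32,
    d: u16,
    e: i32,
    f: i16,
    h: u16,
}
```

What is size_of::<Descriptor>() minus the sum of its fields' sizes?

@0: g [8B, align 4] → 8
@8: c [4B, align 4] → 12
@12: b [4B, align 4] → 16
@16: d [2B, align 2] → 18
+2 pad (align 4)
@20: e [4B, align 4] → 24
@24: f [2B, align 2] → 26
@26: h [2B, align 2] → 28
size 28, align 4
data bytes 26, size 28 → padding 2

2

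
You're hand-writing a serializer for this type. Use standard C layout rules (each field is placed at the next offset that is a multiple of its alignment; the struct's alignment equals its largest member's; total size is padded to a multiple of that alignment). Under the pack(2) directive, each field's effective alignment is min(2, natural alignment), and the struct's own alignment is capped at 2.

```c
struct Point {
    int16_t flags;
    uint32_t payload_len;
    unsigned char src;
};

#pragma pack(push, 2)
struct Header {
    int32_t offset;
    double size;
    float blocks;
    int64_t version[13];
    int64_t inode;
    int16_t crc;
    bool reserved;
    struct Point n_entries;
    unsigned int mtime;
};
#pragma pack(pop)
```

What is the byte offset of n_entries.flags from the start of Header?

Point: 0..2  flags  (2B, 2-aligned); 2..4  -- padding (2B); 4..8  payload_len  (4B, 4-aligned); 8..9  src  (1B, 1-aligned); 9..12  -- tail padding (3B); sizeof = 12, alignof = 4
0..4  offset  (4B, 2-aligned)
4..12  size  (8B, 2-aligned)
12..16  blocks  (4B, 2-aligned)
16..120  version  (104B, 2-aligned)
120..128  inode  (8B, 2-aligned)
128..130  crc  (2B, 2-aligned)
130..131  reserved  (1B, 1-aligned)
131..132  -- padding (1B)
132..144  n_entries  (12B, 2-aligned)
within Point: flags at 0
132 + 0 = 132

132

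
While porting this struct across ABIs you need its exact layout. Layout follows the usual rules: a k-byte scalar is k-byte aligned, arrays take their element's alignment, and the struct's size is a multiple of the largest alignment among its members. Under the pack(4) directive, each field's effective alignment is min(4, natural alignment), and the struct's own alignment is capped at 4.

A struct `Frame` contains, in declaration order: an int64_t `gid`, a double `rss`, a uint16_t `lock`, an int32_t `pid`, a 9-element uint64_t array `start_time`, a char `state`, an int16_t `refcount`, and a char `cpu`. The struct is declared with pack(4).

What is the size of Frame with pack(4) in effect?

gid at 0 (size 8, align 4) → ends 8
rss at 8 (size 8, align 4) → ends 16
lock at 16 (size 2, align 2) → ends 18
pad 2 to align 4 for pid
pid at 20 (size 4, align 4) → ends 24
start_time at 24 (size 72, align 4) → ends 96
state at 96 (size 1, align 1) → ends 97
pad 1 to align 2 for refcount
refcount at 98 (size 2, align 2) → ends 100
cpu at 100 (size 1, align 1) → ends 101
tail pad 3 to reach multiple of 4
total 104 bytes, alignment 4

104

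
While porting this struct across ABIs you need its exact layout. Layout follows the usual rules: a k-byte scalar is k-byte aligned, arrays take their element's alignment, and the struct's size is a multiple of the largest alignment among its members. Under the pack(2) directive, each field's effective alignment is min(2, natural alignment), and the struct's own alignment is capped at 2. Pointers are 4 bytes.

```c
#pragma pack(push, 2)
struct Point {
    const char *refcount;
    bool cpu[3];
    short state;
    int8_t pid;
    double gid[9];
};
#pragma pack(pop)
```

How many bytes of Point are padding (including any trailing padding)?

2

0..4  refcount  (4B, 2-aligned)
4..7  cpu  (3B, 1-aligned)
7..8  -- padding (1B)
8..10  state  (2B, 2-aligned)
10..11  pid  (1B, 1-aligned)
11..12  -- padding (1B)
12..84  gid  (72B, 2-aligned)
sizeof = 84, alignof = 2
data bytes 82, size 84 → padding 2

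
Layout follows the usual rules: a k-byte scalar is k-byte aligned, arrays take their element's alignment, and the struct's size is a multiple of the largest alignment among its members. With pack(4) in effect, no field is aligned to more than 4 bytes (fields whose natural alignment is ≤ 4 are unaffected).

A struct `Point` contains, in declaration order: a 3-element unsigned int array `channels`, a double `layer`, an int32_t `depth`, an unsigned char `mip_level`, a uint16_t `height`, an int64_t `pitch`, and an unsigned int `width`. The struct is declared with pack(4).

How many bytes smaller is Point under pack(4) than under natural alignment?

natural layout:
  channels at 0 (size 12, align 4) → ends 12
  pad 4 to align 8 for layer
  layer at 16 (size 8, align 8) → ends 24
  depth at 24 (size 4, align 4) → ends 28
  mip_level at 28 (size 1, align 1) → ends 29
  pad 1 to align 2 for height
  height at 30 (size 2, align 2) → ends 32
  pitch at 32 (size 8, align 8) → ends 40
  width at 40 (size 4, align 4) → ends 44
  tail pad 4 to reach multiple of 8
  total 48 bytes, alignment 8
packed(4) layout:
  channels at 0 (size 12, align 4) → ends 12
  layer at 12 (size 8, align 4) → ends 20
  depth at 20 (size 4, align 4) → ends 24
  mip_level at 24 (size 1, align 1) → ends 25
  pad 1 to align 2 for height
  height at 26 (size 2, align 2) → ends 28
  pitch at 28 (size 8, align 4) → ends 36
  width at 36 (size 4, align 4) → ends 40
  total 40 bytes, alignment 4
48 − 40 = 8

8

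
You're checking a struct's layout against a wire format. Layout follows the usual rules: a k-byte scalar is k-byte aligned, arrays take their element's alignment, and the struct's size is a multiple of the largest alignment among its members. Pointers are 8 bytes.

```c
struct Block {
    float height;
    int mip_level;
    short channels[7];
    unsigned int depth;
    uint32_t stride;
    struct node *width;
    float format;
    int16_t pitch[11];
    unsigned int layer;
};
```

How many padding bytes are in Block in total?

height at 0 (size 4, align 4) → ends 4
mip_level at 4 (size 4, align 4) → ends 8
channels at 8 (size 14, align 2) → ends 22
pad 2 to align 4 for depth
depth at 24 (size 4, align 4) → ends 28
stride at 28 (size 4, align 4) → ends 32
width at 32 (size 8, align 8) → ends 40
format at 40 (size 4, align 4) → ends 44
pitch at 44 (size 22, align 2) → ends 66
pad 2 to align 4 for layer
layer at 68 (size 4, align 4) → ends 72
total 72 bytes, alignment 8
data bytes 68, size 72 → padding 4

4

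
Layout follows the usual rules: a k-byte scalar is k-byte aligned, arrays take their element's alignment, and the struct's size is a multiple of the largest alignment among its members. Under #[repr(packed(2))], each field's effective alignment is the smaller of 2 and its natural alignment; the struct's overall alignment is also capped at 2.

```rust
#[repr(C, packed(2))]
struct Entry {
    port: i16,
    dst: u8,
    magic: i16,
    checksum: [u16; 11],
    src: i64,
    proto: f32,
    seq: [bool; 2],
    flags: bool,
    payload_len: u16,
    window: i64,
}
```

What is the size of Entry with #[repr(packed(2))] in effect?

@0: port [2B, align 2] → 2
@2: dst [1B, align 1] → 3
+1 pad (align 2)
@4: magic [2B, align 2] → 6
@6: checksum [22B, align 2] → 28
@28: src [8B, align 2] → 36
@36: proto [4B, align 2] → 40
@40: seq [2B, align 1] → 42
@42: flags [1B, align 1] → 43
+1 pad (align 2)
@44: payload_len [2B, align 2] → 46
@46: window [8B, align 2] → 54
size 54, align 2

54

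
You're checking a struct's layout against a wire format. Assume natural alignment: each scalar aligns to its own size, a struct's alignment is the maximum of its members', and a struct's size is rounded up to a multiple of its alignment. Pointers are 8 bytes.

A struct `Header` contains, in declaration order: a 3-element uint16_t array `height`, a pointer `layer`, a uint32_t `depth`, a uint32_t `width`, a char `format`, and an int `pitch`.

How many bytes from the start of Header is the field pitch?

28

0..6  height  (6B, 2-aligned)
6..8  -- padding (2B)
8..16  layer  (8B, 8-aligned)
16..20  depth  (4B, 4-aligned)
20..24  width  (4B, 4-aligned)
24..25  format  (1B, 1-aligned)
25..28  -- padding (3B)
28..32  pitch  (4B, 4-aligned)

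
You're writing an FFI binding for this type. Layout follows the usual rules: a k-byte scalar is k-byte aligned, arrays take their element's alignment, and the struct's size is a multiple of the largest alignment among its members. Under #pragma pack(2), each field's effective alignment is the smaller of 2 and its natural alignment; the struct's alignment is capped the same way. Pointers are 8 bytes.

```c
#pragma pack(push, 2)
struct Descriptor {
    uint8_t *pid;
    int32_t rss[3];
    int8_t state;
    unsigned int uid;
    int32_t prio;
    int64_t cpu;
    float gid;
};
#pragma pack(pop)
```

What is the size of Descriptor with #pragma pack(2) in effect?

@0: pid [8B, align 2] → 8
@8: rss [12B, align 2] → 20
@20: state [1B, align 1] → 21
+1 pad (align 2)
@22: uid [4B, align 2] → 26
@26: prio [4B, align 2] → 30
@30: cpu [8B, align 2] → 38
@38: gid [4B, align 2] → 42
size 42, align 2

42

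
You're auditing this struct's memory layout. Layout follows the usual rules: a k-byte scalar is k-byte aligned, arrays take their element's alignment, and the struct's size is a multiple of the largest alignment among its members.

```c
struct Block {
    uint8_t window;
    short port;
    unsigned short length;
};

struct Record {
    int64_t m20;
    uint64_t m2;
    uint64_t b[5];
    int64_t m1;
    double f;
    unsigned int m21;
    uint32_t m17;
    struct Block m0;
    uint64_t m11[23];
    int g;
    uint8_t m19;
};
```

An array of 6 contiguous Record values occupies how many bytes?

Block: @0: window [1B, align 1] → 1; +1 pad (align 2); @2: port [2B, align 2] → 4; @4: length [2B, align 2] → 6; size 6, align 2
@0: m20 [8B, align 8] → 8
@8: m2 [8B, align 8] → 16
@16: b [40B, align 8] → 56
@56: m1 [8B, align 8] → 64
@64: f [8B, align 8] → 72
@72: m21 [4B, align 4] → 76
@76: m17 [4B, align 4] → 80
@80: m0 [6B, align 2] → 86
+2 pad (align 8)
@88: m11 [184B, align 8] → 272
@272: g [4B, align 4] → 276
@276: m19 [1B, align 1] → 277
+3 tail pad (align 8)
size 280, align 8
array of 6: 6 × 280 = 1680

1680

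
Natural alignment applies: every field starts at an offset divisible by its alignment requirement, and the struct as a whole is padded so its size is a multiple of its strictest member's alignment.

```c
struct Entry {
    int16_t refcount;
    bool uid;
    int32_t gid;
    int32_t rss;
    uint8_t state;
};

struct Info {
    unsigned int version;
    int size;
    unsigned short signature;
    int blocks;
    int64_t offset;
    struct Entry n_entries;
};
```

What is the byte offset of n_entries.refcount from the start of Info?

Entry: @0: refcount [2B, align 2] → 2; @2: uid [1B, align 1] → 3; +1 pad (align 4); @4: gid [4B, align 4] → 8; @8: rss [4B, align 4] → 12; @12: state [1B, align 1] → 13; +3 tail pad (align 4); size 16, align 4
@0: version [4B, align 4] → 4
@4: size [4B, align 4] → 8
@8: signature [2B, align 2] → 10
+2 pad (align 4)
@12: blocks [4B, align 4] → 16
@16: offset [8B, align 8] → 24
@24: n_entries [16B, align 4] → 40
within Entry: refcount at 0
24 + 0 = 24

24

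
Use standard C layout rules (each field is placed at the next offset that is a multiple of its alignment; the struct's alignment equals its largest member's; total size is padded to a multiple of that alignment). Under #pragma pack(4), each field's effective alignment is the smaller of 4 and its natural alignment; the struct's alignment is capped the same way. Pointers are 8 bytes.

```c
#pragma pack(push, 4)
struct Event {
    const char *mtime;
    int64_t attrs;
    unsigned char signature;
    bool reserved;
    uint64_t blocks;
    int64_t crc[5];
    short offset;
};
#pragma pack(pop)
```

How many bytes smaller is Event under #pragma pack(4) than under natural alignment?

natural layout:
  mtime at 0 (size 8, align 8) → ends 8
  attrs at 8 (size 8, align 8) → ends 16
  signature at 16 (size 1, align 1) → ends 17
  reserved at 17 (size 1, align 1) → ends 18
  pad 6 to align 8 for blocks
  blocks at 24 (size 8, align 8) → ends 32
  crc at 32 (size 40, align 8) → ends 72
  offset at 72 (size 2, align 2) → ends 74
  tail pad 6 to reach multiple of 8
  total 80 bytes, alignment 8
packed(4) layout:
  mtime at 0 (size 8, align 4) → ends 8
  attrs at 8 (size 8, align 4) → ends 16
  signature at 16 (size 1, align 1) → ends 17
  reserved at 17 (size 1, align 1) → ends 18
  pad 2 to align 4 for blocks
  blocks at 20 (size 8, align 4) → ends 28
  crc at 28 (size 40, align 4) → ends 68
  offset at 68 (size 2, align 2) → ends 70
  tail pad 2 to reach multiple of 4
  total 72 bytes, alignment 4
80 − 72 = 8

8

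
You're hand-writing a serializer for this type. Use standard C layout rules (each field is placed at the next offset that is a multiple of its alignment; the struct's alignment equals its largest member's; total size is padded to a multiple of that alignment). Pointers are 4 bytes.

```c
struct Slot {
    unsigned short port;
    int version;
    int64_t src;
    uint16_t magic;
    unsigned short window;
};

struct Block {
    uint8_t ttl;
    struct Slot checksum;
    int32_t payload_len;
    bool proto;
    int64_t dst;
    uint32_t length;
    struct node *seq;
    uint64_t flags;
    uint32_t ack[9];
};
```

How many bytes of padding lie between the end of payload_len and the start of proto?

0

Slot: port at 0 (size 2, align 2) → ends 2; pad 2 to align 4 for version; version at 4 (size 4, align 4) → ends 8; src at 8 (size 8, align 8) → ends 16; magic at 16 (size 2, align 2) → ends 18; window at 18 (size 2, align 2) → ends 20; tail pad 4 to reach multiple of 8; total 24 bytes, alignment 8
ttl at 0 (size 1, align 1) → ends 1
pad 7 to align 8 for checksum
checksum at 8 (size 24, align 8) → ends 32
payload_len at 32 (size 4, align 4) → ends 36
proto at 36 (size 1, align 1) → ends 37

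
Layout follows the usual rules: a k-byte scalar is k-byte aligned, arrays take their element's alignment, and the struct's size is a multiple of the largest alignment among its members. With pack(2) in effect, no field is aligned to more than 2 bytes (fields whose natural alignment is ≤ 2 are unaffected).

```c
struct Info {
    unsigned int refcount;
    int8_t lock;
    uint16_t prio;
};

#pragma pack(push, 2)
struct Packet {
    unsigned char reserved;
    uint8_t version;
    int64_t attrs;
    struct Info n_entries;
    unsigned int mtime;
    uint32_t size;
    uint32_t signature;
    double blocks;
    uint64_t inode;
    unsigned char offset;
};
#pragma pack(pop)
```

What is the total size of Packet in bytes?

48 bytes

Info: @0: refcount [4B, align 4] → 4; @4: lock [1B, align 1] → 5; +1 pad (align 2); @6: prio [2B, align 2] → 8; size 8, align 4
@0: reserved [1B, align 1] → 1
@1: version [1B, align 1] → 2
@2: attrs [8B, align 2] → 10
@10: n_entries [8B, align 2] → 18
@18: mtime [4B, align 2] → 22
@22: size [4B, align 2] → 26
@26: signature [4B, align 2] → 30
@30: blocks [8B, align 2] → 38
@38: inode [8B, align 2] → 46
@46: offset [1B, align 1] → 47
+1 tail pad (align 2)
size 48, align 2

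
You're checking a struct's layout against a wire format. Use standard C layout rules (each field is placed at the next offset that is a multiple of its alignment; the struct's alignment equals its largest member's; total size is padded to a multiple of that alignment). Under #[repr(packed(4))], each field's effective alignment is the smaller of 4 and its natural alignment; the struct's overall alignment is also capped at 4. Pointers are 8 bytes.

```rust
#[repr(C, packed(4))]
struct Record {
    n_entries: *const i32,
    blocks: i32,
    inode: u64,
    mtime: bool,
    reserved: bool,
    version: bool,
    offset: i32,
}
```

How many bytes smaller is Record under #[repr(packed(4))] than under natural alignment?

natural layout:
  0..8  n_entries  (8B, 8-aligned)
  8..12  blocks  (4B, 4-aligned)
  12..16  -- padding (4B)
  16..24  inode  (8B, 8-aligned)
  24..25  mtime  (1B, 1-aligned)
  25..26  reserved  (1B, 1-aligned)
  26..27  version  (1B, 1-aligned)
  27..28  -- padding (1B)
  28..32  offset  (4B, 4-aligned)
  sizeof = 32, alignof = 8
packed(4) layout:
  0..8  n_entries  (8B, 4-aligned)
  8..12  blocks  (4B, 4-aligned)
  12..20  inode  (8B, 4-aligned)
  20..21  mtime  (1B, 1-aligned)
  21..22  reserved  (1B, 1-aligned)
  22..23  version  (1B, 1-aligned)
  23..24  -- padding (1B)
  24..28  offset  (4B, 4-aligned)
  sizeof = 28, alignof = 4
32 − 28 = 4

4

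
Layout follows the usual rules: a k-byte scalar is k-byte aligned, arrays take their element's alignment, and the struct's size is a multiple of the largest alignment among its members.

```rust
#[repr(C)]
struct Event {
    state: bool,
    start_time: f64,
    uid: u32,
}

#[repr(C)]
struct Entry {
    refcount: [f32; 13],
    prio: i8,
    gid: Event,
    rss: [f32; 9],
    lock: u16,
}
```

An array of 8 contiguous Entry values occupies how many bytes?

960

Event: @0: state [1B, align 1] → 1; +7 pad (align 8); @8: start_time [8B, align 8] → 16; @16: uid [4B, align 4] → 20; +4 tail pad (align 8); size 24, align 8
@0: refcount [52B, align 4] → 52
@52: prio [1B, align 1] → 53
+3 pad (align 8)
@56: gid [24B, align 8] → 80
@80: rss [36B, align 4] → 116
@116: lock [2B, align 2] → 118
+2 tail pad (align 8)
size 120, align 8
array of 8: 8 × 120 = 960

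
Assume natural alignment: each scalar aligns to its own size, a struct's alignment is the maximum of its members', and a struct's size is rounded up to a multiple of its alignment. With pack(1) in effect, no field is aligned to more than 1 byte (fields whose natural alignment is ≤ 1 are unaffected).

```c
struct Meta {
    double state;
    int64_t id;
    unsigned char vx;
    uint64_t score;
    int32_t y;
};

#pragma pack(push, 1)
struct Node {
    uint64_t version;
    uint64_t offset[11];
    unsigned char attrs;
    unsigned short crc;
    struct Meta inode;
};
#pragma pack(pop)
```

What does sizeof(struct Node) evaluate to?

139 bytes

Meta: 0..8  state  (8B, 8-aligned); 8..16  id  (8B, 8-aligned); 16..17  vx  (1B, 1-aligned); 17..24  -- padding (7B); 24..32  score  (8B, 8-aligned); 32..36  y  (4B, 4-aligned); 36..40  -- tail padding (4B); sizeof = 40, alignof = 8
0..8  version  (8B, 1-aligned)
8..96  offset  (88B, 1-aligned)
96..97  attrs  (1B, 1-aligned)
97..99  crc  (2B, 1-aligned)
99..139  inode  (40B, 1-aligned)
sizeof = 139, alignof = 1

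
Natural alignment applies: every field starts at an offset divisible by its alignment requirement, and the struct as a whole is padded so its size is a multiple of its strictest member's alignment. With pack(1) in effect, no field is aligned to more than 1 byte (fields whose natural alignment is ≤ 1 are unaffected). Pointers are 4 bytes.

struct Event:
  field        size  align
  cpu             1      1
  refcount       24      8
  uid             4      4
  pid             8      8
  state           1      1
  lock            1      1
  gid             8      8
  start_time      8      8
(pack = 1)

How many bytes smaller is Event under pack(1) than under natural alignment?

natural layout:
  @0: cpu [1B, align 1] → 1
  +7 pad (align 8)
  @8: refcount [24B, align 8] → 32
  @32: uid [4B, align 4] → 36
  +4 pad (align 8)
  @40: pid [8B, align 8] → 48
  @48: state [1B, align 1] → 49
  @49: lock [1B, align 1] → 50
  +6 pad (align 8)
  @56: gid [8B, align 8] → 64
  @64: start_time [8B, align 8] → 72
  size 72, align 8
packed(1) layout:
  @0: cpu [1B, align 1] → 1
  @1: refcount [24B, align 1] → 25
  @25: uid [4B, align 1] → 29
  @29: pid [8B, align 1] → 37
  @37: state [1B, align 1] → 38
  @38: lock [1B, align 1] → 39
  @39: gid [8B, align 1] → 47
  @47: start_time [8B, align 1] → 55
  size 55, align 1
72 − 55 = 17

17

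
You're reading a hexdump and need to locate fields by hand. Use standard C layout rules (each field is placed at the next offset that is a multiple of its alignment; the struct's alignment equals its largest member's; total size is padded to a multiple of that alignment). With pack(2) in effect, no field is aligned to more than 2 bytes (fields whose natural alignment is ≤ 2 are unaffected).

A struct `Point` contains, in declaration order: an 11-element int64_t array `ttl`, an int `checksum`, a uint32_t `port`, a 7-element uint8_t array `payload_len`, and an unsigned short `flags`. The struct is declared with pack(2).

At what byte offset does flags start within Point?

@0: ttl [88B, align 2] → 88
@88: checksum [4B, align 2] → 92
@92: port [4B, align 2] → 96
@96: payload_len [7B, align 1] → 103
+1 pad (align 2)
@104: flags [2B, align 2] → 106

104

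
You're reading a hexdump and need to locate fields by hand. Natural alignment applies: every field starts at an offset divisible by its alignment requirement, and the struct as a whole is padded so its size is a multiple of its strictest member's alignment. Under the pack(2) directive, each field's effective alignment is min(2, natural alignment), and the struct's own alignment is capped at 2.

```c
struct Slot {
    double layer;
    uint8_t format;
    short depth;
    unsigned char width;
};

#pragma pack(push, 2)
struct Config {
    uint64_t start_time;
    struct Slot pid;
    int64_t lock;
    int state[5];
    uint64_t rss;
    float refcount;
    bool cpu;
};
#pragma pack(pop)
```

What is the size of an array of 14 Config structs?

Slot: 0..8  layer  (8B, 8-aligned); 8..9  format  (1B, 1-aligned); 9..10  -- padding (1B); 10..12  depth  (2B, 2-aligned); 12..13  width  (1B, 1-aligned); 13..16  -- tail padding (3B); sizeof = 16, alignof = 8
0..8  start_time  (8B, 2-aligned)
8..24  pid  (16B, 2-aligned)
24..32  lock  (8B, 2-aligned)
32..52  state  (20B, 2-aligned)
52..60  rss  (8B, 2-aligned)
60..64  refcount  (4B, 2-aligned)
64..65  cpu  (1B, 1-aligned)
65..66  -- tail padding (1B)
sizeof = 66, alignof = 2
array of 14: 14 × 66 = 924

924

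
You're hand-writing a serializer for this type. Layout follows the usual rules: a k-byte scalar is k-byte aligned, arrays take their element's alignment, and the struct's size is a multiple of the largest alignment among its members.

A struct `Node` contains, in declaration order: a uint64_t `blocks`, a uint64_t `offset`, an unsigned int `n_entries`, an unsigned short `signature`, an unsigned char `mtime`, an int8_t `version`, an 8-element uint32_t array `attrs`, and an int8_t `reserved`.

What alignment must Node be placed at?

8

member alignments: blocks=8, offset=8, n_entries=4, signature=2, mtime=1, version=1, attrs=4, reserved=1
max = 8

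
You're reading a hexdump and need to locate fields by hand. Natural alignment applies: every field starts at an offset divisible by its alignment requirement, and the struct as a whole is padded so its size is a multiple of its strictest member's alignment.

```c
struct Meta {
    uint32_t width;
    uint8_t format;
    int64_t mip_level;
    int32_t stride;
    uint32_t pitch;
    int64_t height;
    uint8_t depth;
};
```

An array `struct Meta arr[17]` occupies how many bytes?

0..4  width  (4B, 4-aligned)
4..5  format  (1B, 1-aligned)
5..8  -- padding (3B)
8..16  mip_level  (8B, 8-aligned)
16..20  stride  (4B, 4-aligned)
20..24  pitch  (4B, 4-aligned)
24..32  height  (8B, 8-aligned)
32..33  depth  (1B, 1-aligned)
33..40  -- tail padding (7B)
sizeof = 40, alignof = 8
array of 17: 17 × 40 = 680

680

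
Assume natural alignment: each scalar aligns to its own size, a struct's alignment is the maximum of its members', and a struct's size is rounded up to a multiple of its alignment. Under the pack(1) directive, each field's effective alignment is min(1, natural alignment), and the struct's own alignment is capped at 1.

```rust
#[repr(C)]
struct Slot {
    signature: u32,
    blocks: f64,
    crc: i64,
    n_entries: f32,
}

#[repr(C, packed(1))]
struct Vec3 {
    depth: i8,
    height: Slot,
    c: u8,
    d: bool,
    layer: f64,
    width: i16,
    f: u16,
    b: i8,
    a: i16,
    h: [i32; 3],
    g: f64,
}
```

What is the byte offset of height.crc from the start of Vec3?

17

Slot: signature at 0 (size 4, align 4) → ends 4; pad 4 to align 8 for blocks; blocks at 8 (size 8, align 8) → ends 16; crc at 16 (size 8, align 8) → ends 24; n_entries at 24 (size 4, align 4) → ends 28; tail pad 4 to reach multiple of 8; total 32 bytes, alignment 8
depth at 0 (size 1, align 1) → ends 1
height at 1 (size 32, align 1) → ends 33
within Slot: crc at 16
1 + 16 = 17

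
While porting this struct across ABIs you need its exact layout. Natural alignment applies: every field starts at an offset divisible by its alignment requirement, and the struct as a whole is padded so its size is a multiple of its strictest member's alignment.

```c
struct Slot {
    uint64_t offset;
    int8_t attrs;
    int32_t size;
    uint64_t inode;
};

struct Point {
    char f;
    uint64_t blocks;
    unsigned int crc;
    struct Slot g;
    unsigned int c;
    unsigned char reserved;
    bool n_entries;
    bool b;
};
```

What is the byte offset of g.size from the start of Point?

36

Slot: @0: offset [8B, align 8] → 8; @8: attrs [1B, align 1] → 9; +3 pad (align 4); @12: size [4B, align 4] → 16; @16: inode [8B, align 8] → 24; size 24, align 8
@0: f [1B, align 1] → 1
+7 pad (align 8)
@8: blocks [8B, align 8] → 16
@16: crc [4B, align 4] → 20
+4 pad (align 8)
@24: g [24B, align 8] → 48
within Slot: size at 12
24 + 12 = 36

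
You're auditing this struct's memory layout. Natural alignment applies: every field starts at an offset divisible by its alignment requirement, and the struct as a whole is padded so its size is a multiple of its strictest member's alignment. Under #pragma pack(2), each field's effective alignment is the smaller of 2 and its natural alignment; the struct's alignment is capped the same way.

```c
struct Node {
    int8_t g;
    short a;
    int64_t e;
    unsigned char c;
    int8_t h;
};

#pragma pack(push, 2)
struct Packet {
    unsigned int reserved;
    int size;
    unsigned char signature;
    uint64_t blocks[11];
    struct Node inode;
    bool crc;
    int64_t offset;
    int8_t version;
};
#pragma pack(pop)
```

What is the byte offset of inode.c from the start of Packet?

Node: @0: g [1B, align 1] → 1; +1 pad (align 2); @2: a [2B, align 2] → 4; +4 pad (align 8); @8: e [8B, align 8] → 16; @16: c [1B, align 1] → 17; @17: h [1B, align 1] → 18; +6 tail pad (align 8); size 24, align 8
@0: reserved [4B, align 2] → 4
@4: size [4B, align 2] → 8
@8: signature [1B, align 1] → 9
+1 pad (align 2)
@10: blocks [88B, align 2] → 98
@98: inode [24B, align 2] → 122
within Node: c at 16
98 + 16 = 114

114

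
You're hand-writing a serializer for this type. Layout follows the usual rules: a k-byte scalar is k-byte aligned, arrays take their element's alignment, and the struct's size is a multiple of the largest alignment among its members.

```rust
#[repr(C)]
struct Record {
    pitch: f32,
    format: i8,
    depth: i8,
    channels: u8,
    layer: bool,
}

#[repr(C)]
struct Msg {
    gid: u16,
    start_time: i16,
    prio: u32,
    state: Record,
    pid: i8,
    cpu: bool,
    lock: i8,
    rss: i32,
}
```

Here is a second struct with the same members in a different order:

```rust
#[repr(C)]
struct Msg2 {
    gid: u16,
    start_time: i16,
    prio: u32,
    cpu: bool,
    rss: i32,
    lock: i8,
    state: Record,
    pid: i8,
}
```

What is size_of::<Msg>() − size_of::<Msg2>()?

-8

Record: pitch at 0 (size 4, align 4) → ends 4; format at 4 (size 1, align 1) → ends 5; depth at 5 (size 1, align 1) → ends 6; channels at 6 (size 1, align 1) → ends 7; layer at 7 (size 1, align 1) → ends 8; total 8 bytes, alignment 4
gid at 0 (size 2, align 2) → ends 2
start_time at 2 (size 2, align 2) → ends 4
prio at 4 (size 4, align 4) → ends 8
state at 8 (size 8, align 4) → ends 16
pid at 16 (size 1, align 1) → ends 17
cpu at 17 (size 1, align 1) → ends 18
lock at 18 (size 1, align 1) → ends 19
pad 1 to align 4 for rss
rss at 20 (size 4, align 4) → ends 24
total 24 bytes, alignment 4
— Msg2 —
gid at 0 (size 2, align 2) → ends 2
start_time at 2 (size 2, align 2) → ends 4
prio at 4 (size 4, align 4) → ends 8
cpu at 8 (size 1, align 1) → ends 9
pad 3 to align 4 for rss
rss at 12 (size 4, align 4) → ends 16
lock at 16 (size 1, align 1) → ends 17
pad 3 to align 4 for state
state at 20 (size 8, align 4) → ends 28
pid at 28 (size 1, align 1) → ends 29
tail pad 3 to reach multiple of 4
total 32 bytes, alignment 4
24 − 32 = -8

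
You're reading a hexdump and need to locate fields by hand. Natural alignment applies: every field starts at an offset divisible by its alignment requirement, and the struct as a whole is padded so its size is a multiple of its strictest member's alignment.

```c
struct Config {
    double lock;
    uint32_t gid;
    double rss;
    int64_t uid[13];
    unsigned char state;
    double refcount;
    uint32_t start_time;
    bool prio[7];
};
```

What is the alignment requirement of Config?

8

member alignments: lock=8, gid=4, rss=8, uid=8, state=1, refcount=8, start_time=4, prio=1
max = 8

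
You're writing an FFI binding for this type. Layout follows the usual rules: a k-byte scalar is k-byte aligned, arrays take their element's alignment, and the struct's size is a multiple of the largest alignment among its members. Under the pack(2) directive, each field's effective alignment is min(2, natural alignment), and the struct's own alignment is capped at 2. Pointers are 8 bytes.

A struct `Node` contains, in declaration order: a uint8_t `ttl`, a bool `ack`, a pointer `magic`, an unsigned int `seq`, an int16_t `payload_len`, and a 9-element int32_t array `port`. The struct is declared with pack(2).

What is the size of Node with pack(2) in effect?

0..1  ttl  (1B, 1-aligned)
1..2  ack  (1B, 1-aligned)
2..10  magic  (8B, 2-aligned)
10..14  seq  (4B, 2-aligned)
14..16  payload_len  (2B, 2-aligned)
16..52  port  (36B, 2-aligned)
sizeof = 52, alignof = 2

52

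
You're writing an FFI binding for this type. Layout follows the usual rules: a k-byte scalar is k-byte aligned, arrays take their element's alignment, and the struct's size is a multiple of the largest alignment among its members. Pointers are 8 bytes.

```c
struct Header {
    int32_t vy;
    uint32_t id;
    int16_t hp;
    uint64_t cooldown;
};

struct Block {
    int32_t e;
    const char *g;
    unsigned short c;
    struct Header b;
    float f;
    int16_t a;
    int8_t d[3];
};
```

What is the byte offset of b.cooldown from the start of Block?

Header: vy at 0 (size 4, align 4) → ends 4; id at 4 (size 4, align 4) → ends 8; hp at 8 (size 2, align 2) → ends 10; pad 6 to align 8 for cooldown; cooldown at 16 (size 8, align 8) → ends 24; total 24 bytes, alignment 8
e at 0 (size 4, align 4) → ends 4
pad 4 to align 8 for g
g at 8 (size 8, align 8) → ends 16
c at 16 (size 2, align 2) → ends 18
pad 6 to align 8 for b
b at 24 (size 24, align 8) → ends 48
within Header: cooldown at 16
24 + 16 = 40

40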